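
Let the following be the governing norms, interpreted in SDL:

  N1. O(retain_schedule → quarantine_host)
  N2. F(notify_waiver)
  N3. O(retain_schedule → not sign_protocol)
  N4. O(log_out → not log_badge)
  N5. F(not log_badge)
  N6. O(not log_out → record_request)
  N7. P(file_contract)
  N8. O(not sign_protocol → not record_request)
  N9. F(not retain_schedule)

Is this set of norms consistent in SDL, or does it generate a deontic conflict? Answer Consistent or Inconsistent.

Premise 5, F(not log_badge), is equivalent to O(log_badge).
The contrapositive of premise 4 (O(log_out → not log_badge)) is O(log_badge → not log_out), and O(log_badge) is already established, so O(not log_out).
With premise 6, O(not log_out → record_request), the K-axiom yields O(record_request).
Premise 8, O(not sign_protocol → not record_request), contraposes to O(record_request → sign_protocol); with O(record_request) we get O(sign_protocol).
Premise 3 is O(retain_schedule → not sign_protocol); contrapositively O(sign_protocol → not retain_schedule). Since O(sign_protocol) holds, K gives O(not retain_schedule).
However, F(not retain_schedule) at premise 9 amounts to O(retain_schedule).
We now have both O(not retain_schedule) and O(retain_schedule) — retain_schedule is simultaneously obligatory and forbidden, violating the D-axiom.

Inconsistent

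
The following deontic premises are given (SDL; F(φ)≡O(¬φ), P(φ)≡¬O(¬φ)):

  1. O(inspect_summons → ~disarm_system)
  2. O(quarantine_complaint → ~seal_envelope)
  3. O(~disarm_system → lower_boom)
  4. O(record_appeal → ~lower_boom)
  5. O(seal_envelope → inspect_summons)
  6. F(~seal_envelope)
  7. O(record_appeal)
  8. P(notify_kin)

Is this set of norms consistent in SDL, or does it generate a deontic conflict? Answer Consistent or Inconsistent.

Inconsistent

From premise 7 we have O(record_appeal).
Applying K to premise 4 (O(record_appeal → ~lower_boom)) and O(record_appeal) yields O(~lower_boom).
Premise 3 is O(~disarm_system → lower_boom); contrapositively O(~lower_boom → disarm_system). Since O(~lower_boom) holds, K gives O(disarm_system).
Premise 1 is O(inspect_summons → ~disarm_system); contrapositively O(disarm_system → ~inspect_summons). Since O(disarm_system) holds, K gives O(~inspect_summons).
Premise 5 is O(seal_envelope → inspect_summons); contrapositively O(~inspect_summons → ~seal_envelope). Since O(~inspect_summons) holds, K gives O(~seal_envelope).
However, F(~seal_envelope) at premise 6 amounts to O(seal_envelope).
We now have both O(~seal_envelope) and O(seal_envelope) — seal_envelope is simultaneously obligatory and forbidden, violating the D-axiom.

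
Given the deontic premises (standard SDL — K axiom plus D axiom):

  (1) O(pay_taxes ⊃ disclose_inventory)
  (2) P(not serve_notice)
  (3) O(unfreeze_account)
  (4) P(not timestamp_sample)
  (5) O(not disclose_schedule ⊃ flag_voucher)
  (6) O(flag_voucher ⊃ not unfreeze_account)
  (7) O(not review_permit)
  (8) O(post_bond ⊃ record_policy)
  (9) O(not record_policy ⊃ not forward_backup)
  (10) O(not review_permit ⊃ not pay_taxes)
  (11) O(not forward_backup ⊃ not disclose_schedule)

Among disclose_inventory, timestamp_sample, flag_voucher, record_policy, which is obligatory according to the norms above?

record_policy

From premise 3 we have O(unfreeze_account).
Premise 6, O(flag_voucher ⊃ not unfreeze_account), contraposes to O(unfreeze_account ⊃ not flag_voucher); with O(unfreeze_account) we get O(not flag_voucher).
The contrapositive of premise 5 (O(not disclose_schedule ⊃ flag_voucher)) is O(not flag_voucher ⊃ disclose_schedule), and O(not flag_voucher) is already established, so O(disclose_schedule).
The contrapositive of premise 11 (O(not forward_backup ⊃ not disclose_schedule)) is O(disclose_schedule ⊃ forward_backup), and O(disclose_schedule) is already established, so O(forward_backup).
The contrapositive of premise 9 (O(not record_policy ⊃ not forward_backup)) is O(forward_backup ⊃ record_policy), and O(forward_backup) is already established, so O(record_policy).
So O(record_policy) holds — record_policy is obligatory. None of the other listed options is made obligatory by any chain of premises.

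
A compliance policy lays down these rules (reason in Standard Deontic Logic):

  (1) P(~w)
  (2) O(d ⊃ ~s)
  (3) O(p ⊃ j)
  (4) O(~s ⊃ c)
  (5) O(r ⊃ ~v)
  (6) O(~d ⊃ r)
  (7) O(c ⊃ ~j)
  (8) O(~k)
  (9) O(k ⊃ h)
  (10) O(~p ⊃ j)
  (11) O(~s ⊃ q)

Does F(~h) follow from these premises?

Premise 9 is O(k ⊃ h), but O(k) is not derivable from the premises, so it does not yield O(h).
No other premise forces O(h). An ideal world satisfying every premise can still have ~h true, so F(~h) is not derivable.

No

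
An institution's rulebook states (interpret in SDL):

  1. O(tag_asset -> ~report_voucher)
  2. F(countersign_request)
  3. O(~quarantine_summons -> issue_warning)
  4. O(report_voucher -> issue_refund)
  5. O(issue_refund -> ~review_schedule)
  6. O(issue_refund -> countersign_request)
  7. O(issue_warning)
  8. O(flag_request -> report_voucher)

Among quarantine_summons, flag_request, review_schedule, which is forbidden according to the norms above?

flag_request

F(countersign_request) at premise 2 means O(~countersign_request).
Premise 6 is O(issue_refund -> countersign_request); contrapositively O(~countersign_request -> ~issue_refund). Since O(~countersign_request) holds, K gives O(~issue_refund).
Premise 4 is O(report_voucher -> issue_refund); contrapositively O(~issue_refund -> ~report_voucher). Since O(~issue_refund) holds, K gives O(~report_voucher).
Premise 8 is O(flag_request -> report_voucher); contrapositively O(~report_voucher -> ~flag_request). Since O(~report_voucher) holds, K gives O(~flag_request).
So O(~flag_request) holds, i.e. flag_request is forbidden. None of the other listed options is forbidden under the premises.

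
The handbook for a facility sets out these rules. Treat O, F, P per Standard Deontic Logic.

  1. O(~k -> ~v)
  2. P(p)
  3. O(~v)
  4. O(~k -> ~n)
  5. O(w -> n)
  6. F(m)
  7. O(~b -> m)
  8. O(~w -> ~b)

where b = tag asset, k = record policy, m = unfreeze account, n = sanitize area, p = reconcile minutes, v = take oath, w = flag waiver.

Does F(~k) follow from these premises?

Yes

F(m) at premise 6 means O(~m).
Premise 7, O(~b -> m), contraposes to O(~m -> b); with O(~m) we get O(b).
Premise 8, O(~w -> ~b), contraposes to O(b -> w); with O(b) we get O(w).
Premise 5 is O(w -> n); since O(w), deontic closure gives O(n).
Premise 4 is O(~k -> ~n); contrapositively O(n -> k). Since O(n) holds, K gives O(k).
Premises 1, 2, 3 do not contribute to this derivation.
So O(k) holds, i.e. F(~k). The claim follows.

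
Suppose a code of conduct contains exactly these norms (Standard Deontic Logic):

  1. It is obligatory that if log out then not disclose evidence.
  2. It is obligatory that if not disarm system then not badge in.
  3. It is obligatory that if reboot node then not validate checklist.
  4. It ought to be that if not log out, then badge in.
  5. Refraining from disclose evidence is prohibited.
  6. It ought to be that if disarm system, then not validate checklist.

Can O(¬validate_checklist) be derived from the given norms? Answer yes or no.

Yes

Premise 5, F(¬disclose_evidence), is equivalent to O(disclose_evidence).
The contrapositive of premise 1 (O(log_out → ¬disclose_evidence)) is O(disclose_evidence → ¬log_out), and O(disclose_evidence) is already established, so O(¬log_out).
With premise 4, O(¬log_out → badge_in), the K-axiom yields O(badge_in).
Premise 2 is O(¬disarm_system → ¬badge_in); contrapositively O(badge_in → disarm_system). Since O(badge_in) holds, K gives O(disarm_system).
With premise 6, O(disarm_system → ¬validate_checklist), the K-axiom yields O(¬validate_checklist).
Premise 3 does not contribute to this derivation.
So O(¬validate_checklist) follows.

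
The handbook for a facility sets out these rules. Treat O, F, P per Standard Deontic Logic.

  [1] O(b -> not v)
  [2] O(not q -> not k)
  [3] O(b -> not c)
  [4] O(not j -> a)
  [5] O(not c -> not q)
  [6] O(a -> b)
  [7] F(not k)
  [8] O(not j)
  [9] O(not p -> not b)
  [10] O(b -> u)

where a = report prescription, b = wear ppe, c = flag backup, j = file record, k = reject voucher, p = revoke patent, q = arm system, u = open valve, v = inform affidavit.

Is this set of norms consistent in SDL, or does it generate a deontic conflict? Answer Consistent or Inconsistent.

Inconsistent

Premise 7, F(not k), is equivalent to O(k).
Premise 2 is O(not q -> not k); contrapositively O(k -> q). Since O(k) holds, K gives O(q).
Premise 5, O(not c -> not q), contraposes to O(q -> c); with O(q) we get O(c).
Premise 3 is O(b -> not c); contrapositively O(c -> not b). Since O(c) holds, K gives O(not b).
Premise 6 is O(a -> b); contrapositively O(not b -> not a). Since O(not b) holds, K gives O(not a).
Premise 4, O(not j -> a), contraposes to O(not a -> j); with O(not a) we get O(j).
However, premise 8 gives O(not j).
We now have both O(j) and O(not j) — j is simultaneously obligatory and forbidden, violating the D-axiom.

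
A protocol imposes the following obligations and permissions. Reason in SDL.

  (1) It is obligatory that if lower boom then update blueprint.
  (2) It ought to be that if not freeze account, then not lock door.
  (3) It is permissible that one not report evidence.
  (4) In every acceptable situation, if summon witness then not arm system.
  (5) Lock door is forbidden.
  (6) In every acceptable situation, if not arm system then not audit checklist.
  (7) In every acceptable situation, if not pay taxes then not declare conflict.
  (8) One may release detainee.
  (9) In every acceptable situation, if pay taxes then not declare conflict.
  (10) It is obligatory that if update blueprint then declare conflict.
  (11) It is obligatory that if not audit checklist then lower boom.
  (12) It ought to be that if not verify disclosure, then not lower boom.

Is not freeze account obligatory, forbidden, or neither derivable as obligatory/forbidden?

Neither

Premise 2 is O(¬freeze_account → ¬lock_door); even if O(¬lock_door) held, inferring O(¬freeze_account) would be affirming the consequent — invalid.
No premise or chain of K-axiom applications forces O(¬freeze_account), and none forces O(freeze_account). So ¬freeze_account is neither obligatory nor forbidden under these norms.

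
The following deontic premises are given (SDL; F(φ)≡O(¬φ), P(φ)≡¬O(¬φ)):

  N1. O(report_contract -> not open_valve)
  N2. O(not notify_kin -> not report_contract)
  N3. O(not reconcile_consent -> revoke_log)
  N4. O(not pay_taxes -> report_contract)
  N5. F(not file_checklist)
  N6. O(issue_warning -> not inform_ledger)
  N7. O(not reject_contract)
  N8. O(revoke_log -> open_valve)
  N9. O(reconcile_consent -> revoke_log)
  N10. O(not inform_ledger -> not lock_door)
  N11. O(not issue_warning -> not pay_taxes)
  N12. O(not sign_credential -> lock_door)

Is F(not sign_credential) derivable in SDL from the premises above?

Yes

Premises 3 and 9 cover both cases: O(not reconcile_consent -> revoke_log) and O(reconcile_consent -> revoke_log). Since not reconcile_consent ∨ reconcile_consent is a tautology, O(revoke_log) follows.
Applying K to premise 8 (O(revoke_log -> open_valve)) and O(revoke_log) yields O(open_valve).
The contrapositive of premise 1 (O(report_contract -> not open_valve)) is O(open_valve -> not report_contract), and O(open_valve) is already established, so O(not report_contract).
The contrapositive of premise 4 (O(not pay_taxes -> report_contract)) is O(not report_contract -> pay_taxes), and O(not report_contract) is already established, so O(pay_taxes).
The contrapositive of premise 11 (O(not issue_warning -> not pay_taxes)) is O(pay_taxes -> issue_warning), and O(pay_taxes) is already established, so O(issue_warning).
Applying K to premise 6 (O(issue_warning -> not inform_ledger)) and O(issue_warning) yields O(not inform_ledger).
From O(not inform_ledger) and premise 10, O(not inform_ledger -> not lock_door), we obtain O(not lock_door).
Premise 12 is O(not sign_credential -> lock_door); contrapositively O(not lock_door -> sign_credential). Since O(not lock_door) holds, K gives O(sign_credential).
Premises 2, 5, 7 do not contribute to this derivation.
So O(sign_credential) holds, i.e. F(not sign_credential). The claim follows.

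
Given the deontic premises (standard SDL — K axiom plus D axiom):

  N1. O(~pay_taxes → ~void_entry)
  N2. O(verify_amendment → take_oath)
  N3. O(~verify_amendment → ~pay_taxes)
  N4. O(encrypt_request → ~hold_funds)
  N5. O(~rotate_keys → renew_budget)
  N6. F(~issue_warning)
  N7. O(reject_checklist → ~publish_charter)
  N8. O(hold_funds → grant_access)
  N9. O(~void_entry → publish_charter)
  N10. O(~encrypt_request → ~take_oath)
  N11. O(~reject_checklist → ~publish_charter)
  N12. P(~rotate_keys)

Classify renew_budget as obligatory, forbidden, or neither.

Neither

Premise 5 is O(~rotate_keys → renew_budget), but O(~rotate_keys) is not derivable from the premises (the permission P(~rotate_keys) asserts only ~O(rotate_keys), not O(~rotate_keys)), so it does not yield O(renew_budget).
No premise or chain of K-axiom applications forces O(renew_budget), and none forces O(~renew_budget). So renew_budget is neither obligatory nor forbidden under these norms.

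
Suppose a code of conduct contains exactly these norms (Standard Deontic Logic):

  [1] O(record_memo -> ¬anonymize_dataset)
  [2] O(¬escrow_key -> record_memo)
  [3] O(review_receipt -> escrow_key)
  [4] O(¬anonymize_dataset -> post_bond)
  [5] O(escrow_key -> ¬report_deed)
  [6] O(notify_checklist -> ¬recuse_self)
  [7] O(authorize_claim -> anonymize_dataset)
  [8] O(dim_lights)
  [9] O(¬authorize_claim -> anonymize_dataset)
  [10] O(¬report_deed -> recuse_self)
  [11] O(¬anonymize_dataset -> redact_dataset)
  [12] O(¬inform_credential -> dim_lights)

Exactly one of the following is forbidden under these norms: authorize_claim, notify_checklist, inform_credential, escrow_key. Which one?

By case analysis on authorize_claim: premise 7 gives O(authorize_claim -> anonymize_dataset) and premise 9 gives O(¬authorize_claim -> anonymize_dataset), so O(anonymize_dataset) either way.
Premise 1 is O(record_memo -> ¬anonymize_dataset); contrapositively O(anonymize_dataset -> ¬record_memo). Since O(anonymize_dataset) holds, K gives O(¬record_memo).
Premise 2 is O(¬escrow_key -> record_memo); contrapositively O(¬record_memo -> escrow_key). Since O(¬record_memo) holds, K gives O(escrow_key).
Applying K to premise 5 (O(escrow_key -> ¬report_deed)) and O(escrow_key) yields O(¬report_deed).
Premise 10 is O(¬report_deed -> recuse_self); since O(¬report_deed), deontic closure gives O(recuse_self).
Premise 6, O(notify_checklist -> ¬recuse_self), contraposes to O(recuse_self -> ¬notify_checklist); with O(recuse_self) we get O(¬notify_checklist).
So O(¬notify_checklist) holds, i.e. notify_checklist is forbidden. None of the other listed options is forbidden under the premises.

notify_checklist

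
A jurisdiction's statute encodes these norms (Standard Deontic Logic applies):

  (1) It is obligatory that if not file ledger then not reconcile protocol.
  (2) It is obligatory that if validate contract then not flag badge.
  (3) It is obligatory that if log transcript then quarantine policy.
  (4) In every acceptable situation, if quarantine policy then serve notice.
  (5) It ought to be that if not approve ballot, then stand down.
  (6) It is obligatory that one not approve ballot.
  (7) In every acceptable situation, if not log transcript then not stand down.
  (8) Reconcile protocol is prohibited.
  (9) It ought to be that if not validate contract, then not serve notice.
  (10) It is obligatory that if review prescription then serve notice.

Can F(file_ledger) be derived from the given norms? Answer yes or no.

Premise 1 is O(¬file_ledger → ¬reconcile_protocol); even if O(¬reconcile_protocol) held, inferring O(¬file_ledger) would be affirming the consequent — invalid.
No other premise forces O(¬file_ledger). An ideal world satisfying every premise can still have file_ledger true, so F(file_ledger) is not derivable.

No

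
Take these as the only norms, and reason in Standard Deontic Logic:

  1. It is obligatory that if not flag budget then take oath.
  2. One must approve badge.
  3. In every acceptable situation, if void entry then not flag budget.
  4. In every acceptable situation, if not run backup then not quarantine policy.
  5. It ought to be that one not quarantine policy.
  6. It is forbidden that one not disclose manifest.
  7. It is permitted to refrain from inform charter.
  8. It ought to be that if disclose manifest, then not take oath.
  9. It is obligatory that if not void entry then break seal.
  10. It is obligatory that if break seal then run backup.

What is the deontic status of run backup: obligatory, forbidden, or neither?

Premise 6, F(¬disclose_manifest), is equivalent to O(disclose_manifest).
Applying K to premise 8 (O(disclose_manifest → ¬take_oath)) and O(disclose_manifest) yields O(¬take_oath).
The contrapositive of premise 1 (O(¬flag_budget → take_oath)) is O(¬take_oath → flag_budget), and O(¬take_oath) is already established, so O(flag_budget).
Premise 3 is O(void_entry → ¬flag_budget); contrapositively O(flag_budget → ¬void_entry). Since O(flag_budget) holds, K gives O(¬void_entry).
Premise 9 is O(¬void_entry → break_seal); since O(¬void_entry), deontic closure gives O(break_seal).
Premise 10 is O(break_seal → run_backup); since O(break_seal), deontic closure gives O(run_backup).
Premises 2, 4, 5, 7 do not contribute to this derivation.
Hence run_backup is obligatory.

Obligatory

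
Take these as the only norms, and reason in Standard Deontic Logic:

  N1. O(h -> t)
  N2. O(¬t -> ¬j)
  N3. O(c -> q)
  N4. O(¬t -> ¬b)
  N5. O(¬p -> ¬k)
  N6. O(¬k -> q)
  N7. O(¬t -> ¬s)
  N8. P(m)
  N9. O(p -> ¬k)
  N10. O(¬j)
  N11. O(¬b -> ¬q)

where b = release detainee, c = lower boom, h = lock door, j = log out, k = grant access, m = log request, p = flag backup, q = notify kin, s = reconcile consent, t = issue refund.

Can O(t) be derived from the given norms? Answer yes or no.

Yes

By case analysis on p: premise 9 gives O(p -> ¬k) and premise 5 gives O(¬p -> ¬k), so O(¬k) either way.
Premise 6 is O(¬k -> q); since O(¬k), deontic closure gives O(q).
The contrapositive of premise 11 (O(¬b -> ¬q)) is O(q -> b), and O(q) is already established, so O(b).
Premise 4, O(¬t -> ¬b), contraposes to O(b -> t); with O(b) we get O(t).
Premises 1, 2, 3, 7, 8, 10 do not contribute to this derivation.
So O(t) follows.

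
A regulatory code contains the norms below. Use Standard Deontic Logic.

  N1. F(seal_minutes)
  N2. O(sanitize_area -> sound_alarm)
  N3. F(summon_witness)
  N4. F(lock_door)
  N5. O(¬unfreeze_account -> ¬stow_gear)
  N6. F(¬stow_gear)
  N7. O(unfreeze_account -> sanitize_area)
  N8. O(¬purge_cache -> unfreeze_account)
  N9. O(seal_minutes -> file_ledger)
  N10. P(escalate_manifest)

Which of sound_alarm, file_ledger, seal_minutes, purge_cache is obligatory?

Premise 6, F(¬stow_gear), is equivalent to O(stow_gear).
The contrapositive of premise 5 (O(¬unfreeze_account -> ¬stow_gear)) is O(stow_gear -> unfreeze_account), and O(stow_gear) is already established, so O(unfreeze_account).
With premise 7, O(unfreeze_account -> sanitize_area), the K-axiom yields O(sanitize_area).
With premise 2, O(sanitize_area -> sound_alarm), the K-axiom yields O(sound_alarm).
So O(sound_alarm) holds — sound_alarm is obligatory. None of the other listed options is made obligatory by any chain of premises.

sound_alarm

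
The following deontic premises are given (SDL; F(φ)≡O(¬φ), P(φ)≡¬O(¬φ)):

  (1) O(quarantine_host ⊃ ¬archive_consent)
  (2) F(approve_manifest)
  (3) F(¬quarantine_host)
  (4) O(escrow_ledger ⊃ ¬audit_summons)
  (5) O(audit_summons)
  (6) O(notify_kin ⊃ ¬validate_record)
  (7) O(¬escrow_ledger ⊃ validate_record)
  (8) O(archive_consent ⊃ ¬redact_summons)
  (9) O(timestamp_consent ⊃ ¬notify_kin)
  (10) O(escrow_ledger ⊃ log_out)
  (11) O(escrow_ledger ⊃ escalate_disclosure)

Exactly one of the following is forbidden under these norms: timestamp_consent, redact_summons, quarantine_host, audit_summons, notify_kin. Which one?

notify_kin

Premise 5 states O(audit_summons) outright.
The contrapositive of premise 4 (O(escrow_ledger ⊃ ¬audit_summons)) is O(audit_summons ⊃ ¬escrow_ledger), and O(audit_summons) is already established, so O(¬escrow_ledger).
Premise 7 is O(¬escrow_ledger ⊃ validate_record); since O(¬escrow_ledger), deontic closure gives O(validate_record).
Premise 6 is O(notify_kin ⊃ ¬validate_record); contrapositively O(validate_record ⊃ ¬notify_kin). Since O(validate_record) holds, K gives O(¬notify_kin).
So O(¬notify_kin) holds, i.e. notify_kin is forbidden. None of the other listed options is forbidden under the premises.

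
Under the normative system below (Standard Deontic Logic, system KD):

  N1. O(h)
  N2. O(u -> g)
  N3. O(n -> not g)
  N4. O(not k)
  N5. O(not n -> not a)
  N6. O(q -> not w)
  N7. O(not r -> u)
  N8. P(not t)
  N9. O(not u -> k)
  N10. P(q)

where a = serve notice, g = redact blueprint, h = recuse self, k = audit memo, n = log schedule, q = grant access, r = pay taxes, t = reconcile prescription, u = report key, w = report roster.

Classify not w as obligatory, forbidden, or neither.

Premise 6 is O(q -> not w), but O(q) is not derivable from the premises (the permission P(q) asserts only not O(not q), not O(q)), so it does not yield O(not w).
No premise or chain of K-axiom applications forces O(not w), and none forces O(w). So not w is neither obligatory nor forbidden under these norms.

Neither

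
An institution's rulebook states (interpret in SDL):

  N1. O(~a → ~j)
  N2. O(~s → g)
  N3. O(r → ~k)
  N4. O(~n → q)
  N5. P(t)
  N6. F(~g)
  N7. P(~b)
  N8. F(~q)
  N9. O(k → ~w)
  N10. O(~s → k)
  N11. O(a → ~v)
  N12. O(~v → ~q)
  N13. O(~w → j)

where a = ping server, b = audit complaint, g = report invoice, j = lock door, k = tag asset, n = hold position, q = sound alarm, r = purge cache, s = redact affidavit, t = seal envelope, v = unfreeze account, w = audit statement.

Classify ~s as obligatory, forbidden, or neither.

F(~q) at premise 8 means O(q).
Premise 12 is O(~v → ~q); contrapositively O(q → v). Since O(q) holds, K gives O(v).
The contrapositive of premise 11 (O(a → ~v)) is O(v → ~a), and O(v) is already established, so O(~a).
Premise 1 is O(~a → ~j); since O(~a), deontic closure gives O(~j).
The contrapositive of premise 13 (O(~w → j)) is O(~j → w), and O(~j) is already established, so O(w).
Premise 9 is O(k → ~w); contrapositively O(w → ~k). Since O(w) holds, K gives O(~k).
The contrapositive of premise 10 (O(~s → k)) is O(~k → s), and O(~k) is already established, so O(s).
Premises 2, 3, 4, 5, 6, 7 do not contribute to this derivation.
Thus O(s), which is F(~s): ~s is forbidden.

Forbidden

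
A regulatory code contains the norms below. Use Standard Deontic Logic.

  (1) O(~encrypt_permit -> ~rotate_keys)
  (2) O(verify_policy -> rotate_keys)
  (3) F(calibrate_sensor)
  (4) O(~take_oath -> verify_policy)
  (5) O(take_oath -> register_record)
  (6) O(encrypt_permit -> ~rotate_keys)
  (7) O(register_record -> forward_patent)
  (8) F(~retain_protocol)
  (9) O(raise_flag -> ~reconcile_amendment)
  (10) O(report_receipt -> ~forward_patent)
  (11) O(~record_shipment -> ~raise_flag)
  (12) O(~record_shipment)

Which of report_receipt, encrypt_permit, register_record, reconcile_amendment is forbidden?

Premises 1 and 6 are O(~encrypt_permit -> ~rotate_keys) and O(encrypt_permit -> ~rotate_keys); every ideal world satisfies ~encrypt_permit or encrypt_permit, so in either case ~rotate_keys holds — hence O(~rotate_keys).
The contrapositive of premise 2 (O(verify_policy -> rotate_keys)) is O(~rotate_keys -> ~verify_policy), and O(~rotate_keys) is already established, so O(~verify_policy).
Premise 4 is O(~take_oath -> verify_policy); contrapositively O(~verify_policy -> take_oath). Since O(~verify_policy) holds, K gives O(take_oath).
With premise 5, O(take_oath -> register_record), the K-axiom yields O(register_record).
With premise 7, O(register_record -> forward_patent), the K-axiom yields O(forward_patent).
Premise 10 is O(report_receipt -> ~forward_patent); contrapositively O(forward_patent -> ~report_receipt). Since O(forward_patent) holds, K gives O(~report_receipt).
So O(~report_receipt) holds, i.e. report_receipt is forbidden. None of the other listed options is forbidden under the premises.

report_receipt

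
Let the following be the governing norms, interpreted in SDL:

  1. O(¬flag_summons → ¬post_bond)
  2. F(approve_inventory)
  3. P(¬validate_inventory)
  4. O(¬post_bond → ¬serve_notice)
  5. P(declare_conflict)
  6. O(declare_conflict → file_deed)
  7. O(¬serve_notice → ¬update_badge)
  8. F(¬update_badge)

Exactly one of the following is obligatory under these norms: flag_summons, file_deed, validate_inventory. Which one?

flag_summons

Premise 8 is F(¬update_badge), i.e. O(update_badge).
The contrapositive of premise 7 (O(¬serve_notice → ¬update_badge)) is O(update_badge → serve_notice), and O(update_badge) is already established, so O(serve_notice).
The contrapositive of premise 4 (O(¬post_bond → ¬serve_notice)) is O(serve_notice → post_bond), and O(serve_notice) is already established, so O(post_bond).
The contrapositive of premise 1 (O(¬flag_summons → ¬post_bond)) is O(post_bond → flag_summons), and O(post_bond) is already established, so O(flag_summons).
So O(flag_summons) holds — flag_summons is obligatory. None of the other listed options is made obligatory by any chain of premises.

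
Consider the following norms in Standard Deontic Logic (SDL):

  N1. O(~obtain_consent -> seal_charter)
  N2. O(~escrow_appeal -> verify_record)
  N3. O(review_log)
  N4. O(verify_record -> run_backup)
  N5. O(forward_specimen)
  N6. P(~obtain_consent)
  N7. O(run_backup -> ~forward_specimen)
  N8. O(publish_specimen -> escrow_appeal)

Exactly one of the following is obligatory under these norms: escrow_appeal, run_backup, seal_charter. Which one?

escrow_appeal

Premise 5 gives O(forward_specimen).
The contrapositive of premise 7 (O(run_backup -> ~forward_specimen)) is O(forward_specimen -> ~run_backup), and O(forward_specimen) is already established, so O(~run_backup).
The contrapositive of premise 4 (O(verify_record -> run_backup)) is O(~run_backup -> ~verify_record), and O(~run_backup) is already established, so O(~verify_record).
The contrapositive of premise 2 (O(~escrow_appeal -> verify_record)) is O(~verify_record -> escrow_appeal), and O(~verify_record) is already established, so O(escrow_appeal).
So O(escrow_appeal) holds — escrow_appeal is obligatory. None of the other listed options is made obligatory by any chain of premises.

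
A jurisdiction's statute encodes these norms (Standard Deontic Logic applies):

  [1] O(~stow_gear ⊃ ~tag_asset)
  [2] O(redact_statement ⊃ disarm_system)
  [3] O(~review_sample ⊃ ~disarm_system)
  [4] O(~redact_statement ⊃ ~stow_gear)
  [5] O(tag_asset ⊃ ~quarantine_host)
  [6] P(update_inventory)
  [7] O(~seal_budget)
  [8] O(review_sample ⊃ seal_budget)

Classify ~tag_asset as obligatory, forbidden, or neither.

Obligatory

From premise 7 we have O(~seal_budget).
Premise 8, O(review_sample ⊃ seal_budget), contraposes to O(~seal_budget ⊃ ~review_sample); with O(~seal_budget) we get O(~review_sample).
Applying K to premise 3 (O(~review_sample ⊃ ~disarm_system)) and O(~review_sample) yields O(~disarm_system).
Premise 2, O(redact_statement ⊃ disarm_system), contraposes to O(~disarm_system ⊃ ~redact_statement); with O(~disarm_system) we get O(~redact_statement).
With premise 4, O(~redact_statement ⊃ ~stow_gear), the K-axiom yields O(~stow_gear).
Applying K to premise 1 (O(~stow_gear ⊃ ~tag_asset)) and O(~stow_gear) yields O(~tag_asset).
Premises 5, 6 do not contribute to this derivation.
Hence ~tag_asset is obligatory.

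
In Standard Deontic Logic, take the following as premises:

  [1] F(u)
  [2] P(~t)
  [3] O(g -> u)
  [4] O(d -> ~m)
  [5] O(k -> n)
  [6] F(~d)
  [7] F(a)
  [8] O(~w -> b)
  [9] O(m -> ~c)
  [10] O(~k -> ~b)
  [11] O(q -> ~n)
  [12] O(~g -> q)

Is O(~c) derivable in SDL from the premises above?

No

Premise 9 is O(m -> ~c), but O(m) is not derivable from the premises, so it does not yield O(~c).
No other premise forces O(~c). An ideal world satisfying every premise can still have ~c false, so O(~c) is not derivable.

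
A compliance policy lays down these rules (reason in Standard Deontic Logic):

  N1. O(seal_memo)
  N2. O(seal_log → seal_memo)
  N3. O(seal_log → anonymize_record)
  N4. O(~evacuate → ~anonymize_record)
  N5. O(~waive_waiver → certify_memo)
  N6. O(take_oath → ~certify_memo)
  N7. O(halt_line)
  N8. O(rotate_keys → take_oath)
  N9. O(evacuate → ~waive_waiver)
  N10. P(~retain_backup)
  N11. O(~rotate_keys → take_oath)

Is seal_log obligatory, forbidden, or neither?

Forbidden

By case analysis on ~rotate_keys: premise 11 gives O(~rotate_keys → take_oath) and premise 8 gives O(rotate_keys → take_oath), so O(take_oath) either way.
Premise 6 is O(take_oath → ~certify_memo); since O(take_oath), deontic closure gives O(~certify_memo).
Premise 5, O(~waive_waiver → certify_memo), contraposes to O(~certify_memo → waive_waiver); with O(~certify_memo) we get O(waive_waiver).
Premise 9, O(evacuate → ~waive_waiver), contraposes to O(waive_waiver → ~evacuate); with O(waive_waiver) we get O(~evacuate).
Premise 4 is O(~evacuate → ~anonymize_record); since O(~evacuate), deontic closure gives O(~anonymize_record).
Premise 3, O(seal_log → anonymize_record), contraposes to O(~anonymize_record → ~seal_log); with O(~anonymize_record) we get O(~seal_log).
Premises 1, 2, 7, 10 do not contribute to this derivation.
Thus O(~seal_log), which is F(seal_log): seal_log is forbidden.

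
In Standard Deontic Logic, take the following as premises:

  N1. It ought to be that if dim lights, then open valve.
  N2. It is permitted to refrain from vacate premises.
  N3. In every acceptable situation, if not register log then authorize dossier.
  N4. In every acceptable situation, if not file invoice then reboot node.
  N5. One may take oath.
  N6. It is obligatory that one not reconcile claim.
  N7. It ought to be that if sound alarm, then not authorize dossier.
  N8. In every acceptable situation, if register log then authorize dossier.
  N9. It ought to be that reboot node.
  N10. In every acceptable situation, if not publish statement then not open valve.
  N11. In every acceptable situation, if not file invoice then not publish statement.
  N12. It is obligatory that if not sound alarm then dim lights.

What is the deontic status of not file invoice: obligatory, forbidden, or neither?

Premises 3 and 8 cover both cases: O(¬register_log → authorize_dossier) and O(register_log → authorize_dossier). Since ¬register_log ∨ register_log is a tautology, O(authorize_dossier) follows.
Premise 7 is O(sound_alarm → ¬authorize_dossier); contrapositively O(authorize_dossier → ¬sound_alarm). Since O(authorize_dossier) holds, K gives O(¬sound_alarm).
With premise 12, O(¬sound_alarm → dim_lights), the K-axiom yields O(dim_lights).
With premise 1, O(dim_lights → open_valve), the K-axiom yields O(open_valve).
Premise 10 is O(¬publish_statement → ¬open_valve); contrapositively O(open_valve → publish_statement). Since O(open_valve) holds, K gives O(publish_statement).
The contrapositive of premise 11 (O(¬file_invoice → ¬publish_statement)) is O(publish_statement → file_invoice), and O(publish_statement) is already established, so O(file_invoice).
Premises 2, 4, 5, 6, 9 do not contribute to this derivation.
Thus O(file_invoice), which is F(¬file_invoice): ¬file_invoice is forbidden.

Forbidden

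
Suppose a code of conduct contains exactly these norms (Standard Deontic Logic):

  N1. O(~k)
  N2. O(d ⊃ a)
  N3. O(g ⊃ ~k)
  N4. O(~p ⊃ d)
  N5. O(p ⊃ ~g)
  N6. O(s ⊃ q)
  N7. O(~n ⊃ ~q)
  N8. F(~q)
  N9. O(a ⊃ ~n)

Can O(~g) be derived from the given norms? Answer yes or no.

Yes

Premise 8 is F(~q), i.e. O(q).
The contrapositive of premise 7 (O(~n ⊃ ~q)) is O(q ⊃ n), and O(q) is already established, so O(n).
Premise 9, O(a ⊃ ~n), contraposes to O(n ⊃ ~a); with O(n) we get O(~a).
Premise 2, O(d ⊃ a), contraposes to O(~a ⊃ ~d); with O(~a) we get O(~d).
Premise 4, O(~p ⊃ d), contraposes to O(~d ⊃ p); with O(~d) we get O(p).
With premise 5, O(p ⊃ ~g), the K-axiom yields O(~g).
Premises 1, 3, 6 do not contribute to this derivation.
So O(~g) follows.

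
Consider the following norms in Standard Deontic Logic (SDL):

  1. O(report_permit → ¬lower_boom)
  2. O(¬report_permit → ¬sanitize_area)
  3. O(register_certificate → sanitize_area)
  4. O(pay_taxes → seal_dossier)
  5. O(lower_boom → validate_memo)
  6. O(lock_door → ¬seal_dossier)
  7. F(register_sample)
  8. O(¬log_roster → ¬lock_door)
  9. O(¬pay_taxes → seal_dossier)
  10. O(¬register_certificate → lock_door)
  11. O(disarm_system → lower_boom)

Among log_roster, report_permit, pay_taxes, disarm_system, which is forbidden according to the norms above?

Premises 9 and 4 are O(¬pay_taxes → seal_dossier) and O(pay_taxes → seal_dossier); every ideal world satisfies ¬pay_taxes or pay_taxes, so in either case seal_dossier holds — hence O(seal_dossier).
Premise 6, O(lock_door → ¬seal_dossier), contraposes to O(seal_dossier → ¬lock_door); with O(seal_dossier) we get O(¬lock_door).
The contrapositive of premise 10 (O(¬register_certificate → lock_door)) is O(¬lock_door → register_certificate), and O(¬lock_door) is already established, so O(register_certificate).
Applying K to premise 3 (O(register_certificate → sanitize_area)) and O(register_certificate) yields O(sanitize_area).
Premise 2 is O(¬report_permit → ¬sanitize_area); contrapositively O(sanitize_area → report_permit). Since O(sanitize_area) holds, K gives O(report_permit).
From O(report_permit) and premise 1, O(report_permit → ¬lower_boom), we obtain O(¬lower_boom).
Premise 11 is O(disarm_system → lower_boom); contrapositively O(¬lower_boom → ¬disarm_system). Since O(¬lower_boom) holds, K gives O(¬disarm_system).
So O(¬disarm_system) holds, i.e. disarm_system is forbidden. None of the other listed options is forbidden under the premises.

disarm_system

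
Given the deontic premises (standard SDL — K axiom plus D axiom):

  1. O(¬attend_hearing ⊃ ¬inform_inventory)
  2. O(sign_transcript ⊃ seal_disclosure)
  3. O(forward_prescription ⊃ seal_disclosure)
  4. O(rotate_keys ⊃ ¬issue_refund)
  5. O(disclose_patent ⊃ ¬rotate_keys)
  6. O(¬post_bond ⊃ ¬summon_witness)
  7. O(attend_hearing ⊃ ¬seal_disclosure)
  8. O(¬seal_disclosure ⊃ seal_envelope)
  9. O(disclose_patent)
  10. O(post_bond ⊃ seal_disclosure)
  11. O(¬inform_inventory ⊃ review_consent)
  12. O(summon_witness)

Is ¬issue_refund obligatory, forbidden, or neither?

Neither

Premise 4 is O(rotate_keys ⊃ ¬issue_refund), but O(rotate_keys) is not derivable from the premises, so it does not yield O(¬issue_refund).
No premise or chain of K-axiom applications forces O(¬issue_refund), and none forces O(issue_refund). So ¬issue_refund is neither obligatory nor forbidden under these norms.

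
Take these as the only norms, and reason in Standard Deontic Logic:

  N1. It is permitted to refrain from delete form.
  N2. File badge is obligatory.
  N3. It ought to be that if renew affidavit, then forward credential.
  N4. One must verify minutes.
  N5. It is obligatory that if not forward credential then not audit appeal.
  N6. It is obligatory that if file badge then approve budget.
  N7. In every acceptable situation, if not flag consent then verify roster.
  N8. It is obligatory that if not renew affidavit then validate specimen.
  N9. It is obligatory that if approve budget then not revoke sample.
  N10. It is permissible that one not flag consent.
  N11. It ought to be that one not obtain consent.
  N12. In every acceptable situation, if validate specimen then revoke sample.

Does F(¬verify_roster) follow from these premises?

Premise 7 is O(¬flag_consent → verify_roster), but O(¬flag_consent) is not derivable from the premises (the permission P(¬flag_consent) asserts only ¬O(flag_consent), not O(¬flag_consent)), so it does not yield O(verify_roster).
No other premise forces O(verify_roster). An ideal world satisfying every premise can still have ¬verify_roster true, so F(¬verify_roster) is not derivable.

No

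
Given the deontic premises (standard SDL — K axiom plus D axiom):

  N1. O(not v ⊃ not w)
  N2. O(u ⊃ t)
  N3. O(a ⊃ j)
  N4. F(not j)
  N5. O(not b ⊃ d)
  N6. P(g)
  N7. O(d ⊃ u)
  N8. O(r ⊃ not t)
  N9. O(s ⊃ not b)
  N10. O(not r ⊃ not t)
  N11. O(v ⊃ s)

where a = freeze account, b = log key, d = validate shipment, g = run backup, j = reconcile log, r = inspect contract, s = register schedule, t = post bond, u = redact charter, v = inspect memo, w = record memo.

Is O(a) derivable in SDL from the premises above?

No

Premise 3 is O(a ⊃ j); even if O(j) held, inferring O(a) would be affirming the consequent — invalid.
No other premise forces O(a). An ideal world satisfying every premise can still have a false, so O(a) is not derivable.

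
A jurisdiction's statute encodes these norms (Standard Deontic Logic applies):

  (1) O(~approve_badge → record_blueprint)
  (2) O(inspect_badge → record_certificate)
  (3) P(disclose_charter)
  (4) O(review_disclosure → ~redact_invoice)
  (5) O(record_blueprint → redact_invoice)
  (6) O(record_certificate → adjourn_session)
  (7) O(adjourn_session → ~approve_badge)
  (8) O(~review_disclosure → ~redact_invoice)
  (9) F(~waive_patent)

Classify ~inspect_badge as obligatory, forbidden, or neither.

Obligatory

Premises 8 and 4 cover both cases: O(~review_disclosure → ~redact_invoice) and O(review_disclosure → ~redact_invoice). Since ~review_disclosure ∨ review_disclosure is a tautology, O(~redact_invoice) follows.
Premise 5 is O(record_blueprint → redact_invoice); contrapositively O(~redact_invoice → ~record_blueprint). Since O(~redact_invoice) holds, K gives O(~record_blueprint).
The contrapositive of premise 1 (O(~approve_badge → record_blueprint)) is O(~record_blueprint → approve_badge), and O(~record_blueprint) is already established, so O(approve_badge).
The contrapositive of premise 7 (O(adjourn_session → ~approve_badge)) is O(approve_badge → ~adjourn_session), and O(approve_badge) is already established, so O(~adjourn_session).
Premise 6 is O(record_certificate → adjourn_session); contrapositively O(~adjourn_session → ~record_certificate). Since O(~adjourn_session) holds, K gives O(~record_certificate).
The contrapositive of premise 2 (O(inspect_badge → record_certificate)) is O(~record_certificate → ~inspect_badge), and O(~record_certificate) is already established, so O(~inspect_badge).
Premises 3, 9 do not contribute to this derivation.
Hence ~inspect_badge is obligatory.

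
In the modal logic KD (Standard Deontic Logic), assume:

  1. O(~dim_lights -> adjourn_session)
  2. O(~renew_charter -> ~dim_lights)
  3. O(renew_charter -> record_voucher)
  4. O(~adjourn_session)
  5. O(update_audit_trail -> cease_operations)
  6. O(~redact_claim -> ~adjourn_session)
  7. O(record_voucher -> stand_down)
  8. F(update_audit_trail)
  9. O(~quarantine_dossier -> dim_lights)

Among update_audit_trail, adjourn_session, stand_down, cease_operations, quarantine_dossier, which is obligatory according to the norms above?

Premise 4 gives O(~adjourn_session).
The contrapositive of premise 1 (O(~dim_lights -> adjourn_session)) is O(~adjourn_session -> dim_lights), and O(~adjourn_session) is already established, so O(dim_lights).
Premise 2 is O(~renew_charter -> ~dim_lights); contrapositively O(dim_lights -> renew_charter). Since O(dim_lights) holds, K gives O(renew_charter).
With premise 3, O(renew_charter -> record_voucher), the K-axiom yields O(record_voucher).
Premise 7 is O(record_voucher -> stand_down); since O(record_voucher), deontic closure gives O(stand_down).
So O(stand_down) holds — stand_down is obligatory. None of the other listed options is made obligatory by any chain of premises.

stand_down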